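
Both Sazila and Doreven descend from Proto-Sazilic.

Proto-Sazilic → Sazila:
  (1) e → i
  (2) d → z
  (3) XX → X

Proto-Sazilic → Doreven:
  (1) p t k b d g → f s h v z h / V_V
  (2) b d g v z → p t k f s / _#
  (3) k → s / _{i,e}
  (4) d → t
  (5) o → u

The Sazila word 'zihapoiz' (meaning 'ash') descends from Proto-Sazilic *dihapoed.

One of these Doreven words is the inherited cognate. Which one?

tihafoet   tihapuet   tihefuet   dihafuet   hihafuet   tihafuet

Doreven: *dihapoed
  dihapoed → dihafoed   [intervocalic lenition]
  dihafoed → dihafoet   [final devoicing]
  dihafoet (rule 3 does not apply)
  dihafoet → tihafoet   [unconditioned shift]
  tihafoet → tihafuet   [vowel merger]
  giving Doreven tihafuet.

tihafuet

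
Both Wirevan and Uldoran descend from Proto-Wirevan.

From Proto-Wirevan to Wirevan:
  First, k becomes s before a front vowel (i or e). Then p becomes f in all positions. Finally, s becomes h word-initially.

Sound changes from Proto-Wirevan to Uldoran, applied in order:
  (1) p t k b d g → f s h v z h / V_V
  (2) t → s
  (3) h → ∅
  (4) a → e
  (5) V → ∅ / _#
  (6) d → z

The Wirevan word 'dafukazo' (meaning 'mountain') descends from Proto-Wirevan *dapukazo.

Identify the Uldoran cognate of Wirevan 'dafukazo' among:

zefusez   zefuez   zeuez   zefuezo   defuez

Uldoran: *dapukazo
  dapukazo → dafuhazo   [intervocalic lenition]
  dafuhazo (rule 2 does not apply)
  dafuhazo → dafuazo   [h-loss]
  dafuazo → defuezo   [vowel merger]
  defuezo → defuez   [apocope]
  defuez → zefuez   [unconditioned shift]
  giving Uldoran zefuez.

zefuez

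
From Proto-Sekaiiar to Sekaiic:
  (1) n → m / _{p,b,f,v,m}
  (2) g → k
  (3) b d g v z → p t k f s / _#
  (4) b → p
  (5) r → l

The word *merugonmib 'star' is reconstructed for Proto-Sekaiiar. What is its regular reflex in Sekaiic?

melukommip

Sekaiic: *merugonmib
  merugonmib → merugommib   [nasal place assimilation]
  merugommib → merukommib   [unconditioned shift]
  merukommib → merukommip   [final devoicing]
  merukommip (rule 4 does not apply)
  merukommip → melukommip   [unconditioned shift]
  giving Sekaiic melukommip.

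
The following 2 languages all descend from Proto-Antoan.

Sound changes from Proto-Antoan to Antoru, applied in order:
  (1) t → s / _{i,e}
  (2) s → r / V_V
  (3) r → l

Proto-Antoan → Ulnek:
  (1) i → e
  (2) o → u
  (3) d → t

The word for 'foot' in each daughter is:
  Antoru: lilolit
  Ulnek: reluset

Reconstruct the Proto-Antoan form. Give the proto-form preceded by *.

Position 6: Antoru has i, Ulnek has e. Antoru preserves i here (none of its changes turn any other segment into i), so the proto-segment is *i.
Position 5: Antoru has l, Ulnek has s. Ulnek preserves s here (none of its changes turn any other segment into s), so the proto-segment is *s.
Position 2: Antoru has i, Ulnek has e. Antoru preserves i here (none of its changes turn any other segment into i), so the proto-segment is *i.
This points to *rilosit. Verify forward in each daughter:
Antoru: *rilosit
  rilosit (rule 1 does not apply)
  rilosit → rilorit   [rhotacism]
  rilorit → lilolit   [unconditioned shift]
  giving Antoru lilolit.
Ulnek: *rilosit > reloset > reluset  (by vowel merger, vowel merger)
No other proto-form is consistent with every reflex, so the reconstruction is *rilosit.

*rilosit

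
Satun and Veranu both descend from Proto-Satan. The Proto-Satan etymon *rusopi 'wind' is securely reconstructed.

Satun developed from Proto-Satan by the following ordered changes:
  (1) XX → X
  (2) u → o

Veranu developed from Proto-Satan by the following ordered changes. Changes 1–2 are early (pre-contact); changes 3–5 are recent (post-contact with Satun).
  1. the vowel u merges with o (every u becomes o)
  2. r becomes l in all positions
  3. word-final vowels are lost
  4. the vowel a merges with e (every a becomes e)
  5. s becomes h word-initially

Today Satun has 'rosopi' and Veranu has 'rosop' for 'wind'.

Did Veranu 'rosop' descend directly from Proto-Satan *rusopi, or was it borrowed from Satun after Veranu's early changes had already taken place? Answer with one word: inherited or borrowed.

borrowed

If inherited, *rusopi would pass through all of Veranu's changes:
Veranu: start from *rusopi.
  rule 1 (vowel merger): rusopi → rosopi
  rule 2 (unconditioned shift): rosopi → losopi
  rule 3 (apocope): losopi → losop
  rule 4: no change — losop
  rule 5: no change — losop
  ⇒ Veranu losop
If borrowed from Satun 'rosopi' after the early changes, it would undergo only the recent ones:
  rule 3 (apocope): rosopi → rosop
  rule 4 (vowel merger): no change (rosop)
  rule 5 (debuccalisation): no change (rosop)
  ⇒ as a loan: rosop
Veranu 'rosop' matches the loan outcome 'rosop', not the inherited 'losop' — it skipped the early Veranu changes, so it was borrowed from Satun.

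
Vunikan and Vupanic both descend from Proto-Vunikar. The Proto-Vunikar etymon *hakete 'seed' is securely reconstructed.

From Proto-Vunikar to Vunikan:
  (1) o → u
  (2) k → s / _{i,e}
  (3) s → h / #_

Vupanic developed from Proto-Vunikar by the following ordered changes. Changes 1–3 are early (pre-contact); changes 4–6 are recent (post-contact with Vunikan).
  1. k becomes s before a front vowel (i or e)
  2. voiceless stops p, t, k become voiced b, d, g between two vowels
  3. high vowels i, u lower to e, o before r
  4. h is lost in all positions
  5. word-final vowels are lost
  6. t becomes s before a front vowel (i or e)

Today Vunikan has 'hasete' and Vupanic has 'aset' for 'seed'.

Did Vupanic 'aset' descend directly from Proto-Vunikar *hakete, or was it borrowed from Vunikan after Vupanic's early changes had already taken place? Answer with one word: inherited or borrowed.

If inherited, *hakete would pass through all of Vupanic's changes:
Vupanic: *hakete
  hakete → hasete   [palatalisation]
  hasete → hasede   [intervocalic voicing]
  hasede (rule 3 does not apply)
  hasede → asede   [h-loss]
  asede → ased   [apocope]
  ased (rule 6 does not apply)
  giving Vupanic ased.
If borrowed from Vunikan 'hasete' after the early changes, it would undergo only the recent ones:
  rule 4 (h-loss): hasete → asete
  rule 5 (apocope): asete → aset
  rule 6 (palatalisation): no change (aset)
  ⇒ as a loan: aset
Vupanic 'aset' matches the loan outcome 'aset', not the inherited 'ased' — it skipped the early Vupanic changes, so it was borrowed from Vunikan.

borrowed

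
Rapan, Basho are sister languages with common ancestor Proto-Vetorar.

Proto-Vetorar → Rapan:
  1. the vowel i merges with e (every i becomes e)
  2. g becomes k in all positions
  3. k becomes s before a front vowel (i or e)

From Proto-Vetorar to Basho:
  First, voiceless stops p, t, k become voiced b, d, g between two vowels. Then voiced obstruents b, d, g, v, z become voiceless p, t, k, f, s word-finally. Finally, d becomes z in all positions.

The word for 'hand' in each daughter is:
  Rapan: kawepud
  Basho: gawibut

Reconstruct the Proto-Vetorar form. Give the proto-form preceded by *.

*gawipud

Position 4: Rapan has e, Basho has i. Basho preserves i here (none of its changes turn any other segment into i), so the proto-segment is *i.
Position 7: Rapan has d, Basho has t. Rapan preserves d here (none of its changes turn any other segment into d), so the proto-segment is *d.
Verify the candidate proto-form against each daughter:
Rapan: start from *gawipud.
  rule 1 (vowel merger): gawipud → gawepud
  rule 2 (unconditioned shift): gawepud → kawepud
  rule 3: no change — kawepud
  ⇒ Rapan kawepud
Basho: *gawipud
  gawipud → gawibud   [intervocalic voicing]
  gawibud → gawibut   [final devoicing]
  gawibut (rule 3 does not apply)
  giving Basho gawibut.
Only *gawipud yields all of Rapan kawepud, Basho gawibut.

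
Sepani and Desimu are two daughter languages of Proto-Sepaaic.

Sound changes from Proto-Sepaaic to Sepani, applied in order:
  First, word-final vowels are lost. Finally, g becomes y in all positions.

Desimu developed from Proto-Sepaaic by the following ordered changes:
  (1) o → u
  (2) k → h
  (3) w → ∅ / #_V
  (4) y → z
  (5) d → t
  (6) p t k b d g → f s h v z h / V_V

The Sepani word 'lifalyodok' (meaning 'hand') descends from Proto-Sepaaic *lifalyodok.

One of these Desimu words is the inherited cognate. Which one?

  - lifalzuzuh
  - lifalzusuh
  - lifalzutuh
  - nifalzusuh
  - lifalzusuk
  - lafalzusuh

Desimu: *lifalyodok
  lifalyodok → lifalyuduk   [vowel merger]
  lifalyuduk → lifalyuduh   [unconditioned shift]
  lifalyuduh (rule 3 does not apply)
  lifalyuduh → lifalzuduh   [unconditioned shift]
  lifalzuduh → lifalzutuh   [unconditioned shift]
  lifalzutuh → lifalzusuh   [intervocalic lenition]
  giving Desimu lifalzusuh.

lifalzusuh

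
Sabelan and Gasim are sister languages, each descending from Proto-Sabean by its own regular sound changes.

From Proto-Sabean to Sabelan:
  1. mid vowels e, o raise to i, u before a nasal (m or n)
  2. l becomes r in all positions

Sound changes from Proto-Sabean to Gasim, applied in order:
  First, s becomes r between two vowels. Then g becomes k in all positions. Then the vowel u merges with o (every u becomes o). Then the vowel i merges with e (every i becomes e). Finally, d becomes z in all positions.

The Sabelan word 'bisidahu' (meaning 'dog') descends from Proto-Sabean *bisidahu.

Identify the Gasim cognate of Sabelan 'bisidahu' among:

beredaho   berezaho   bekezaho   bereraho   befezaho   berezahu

Gasim: *bisidahu > biridahu > biridaho > beredaho > berezaho  (by rhotacism, vowel merger, vowel merger, unconditioned shift)
Only 'berezaho' matches the regular Gasim development of *bisidahu.

berezaho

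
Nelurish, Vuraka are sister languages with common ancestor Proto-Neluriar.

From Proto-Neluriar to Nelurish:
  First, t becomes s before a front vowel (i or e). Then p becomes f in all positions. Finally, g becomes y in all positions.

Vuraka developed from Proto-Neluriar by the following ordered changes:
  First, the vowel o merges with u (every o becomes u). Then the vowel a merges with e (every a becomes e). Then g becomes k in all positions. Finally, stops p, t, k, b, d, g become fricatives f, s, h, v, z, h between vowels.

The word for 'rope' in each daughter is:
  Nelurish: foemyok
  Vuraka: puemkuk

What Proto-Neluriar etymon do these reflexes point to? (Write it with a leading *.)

Position 2: Nelurish has o, Vuraka has u. Nelurish preserves o here (none of its changes turn any other segment into o), so the proto-segment is *o.
Position 6: Nelurish has o, Vuraka has u. Nelurish preserves o here (none of its changes turn any other segment into o), so the proto-segment is *o.
Verify the candidate proto-form against each daughter:
Nelurish: start from *poemgok.
  rule 1: no change — poemgok
  rule 2 (unconditioned shift): poemgok → foemgok
  rule 3 (unconditioned shift): foemgok → foemyok
  ⇒ Nelurish foemyok
Vuraka: *poemgok
  poemgok → puemguk   [vowel merger]
  puemguk (rule 2 does not apply)
  puemguk → puemkuk   [unconditioned shift]
  puemkuk (rule 4 does not apply)
  giving Vuraka puemkuk.
Only *poemgok yields all of Nelurish foemyok, Vuraka puemkuk.

*poemgok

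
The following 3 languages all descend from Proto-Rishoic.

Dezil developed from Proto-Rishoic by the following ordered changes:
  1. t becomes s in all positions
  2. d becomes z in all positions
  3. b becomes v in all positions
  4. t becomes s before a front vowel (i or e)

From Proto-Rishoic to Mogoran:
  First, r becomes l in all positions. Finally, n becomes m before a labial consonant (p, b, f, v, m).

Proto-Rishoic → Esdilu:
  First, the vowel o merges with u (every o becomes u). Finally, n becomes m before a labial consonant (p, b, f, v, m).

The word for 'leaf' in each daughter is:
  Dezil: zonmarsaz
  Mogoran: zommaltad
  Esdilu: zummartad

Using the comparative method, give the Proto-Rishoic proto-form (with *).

*zonmartad

Position 2: Dezil has o, Mogoran has o, Esdilu has u. Dezil preserves o here (none of its changes turn any other segment into o), so the proto-segment is *o.
Position 9: Dezil has z, Mogoran has d, Esdilu has d. Mogoran preserves d here (none of its changes turn any other segment into d), so the proto-segment is *d.
Position 3: Dezil has n, Mogoran has m, Esdilu has m. Dezil preserves n here (none of its changes turn any other segment into n), so the proto-segment is *n.
This points to *zonmartad. Verify forward in each daughter:
Dezil: *zonmartad > zonmarsad > zonmarsaz  (by unconditioned shift, unconditioned shift)
Mogoran: start from *zonmartad.
  rule 1 (unconditioned shift): zonmartad → zonmaltad
  rule 2 (nasal place assimilation): zonmaltad → zommaltad
  ⇒ Mogoran zommaltad
Esdilu: start from *zonmartad.
  rule 1 (vowel merger): zonmartad → zunmartad
  rule 2 (nasal place assimilation): zunmartad → zummartad
  ⇒ Esdilu zummartad
No other proto-form is consistent with every reflex, so the reconstruction is *zonmartad.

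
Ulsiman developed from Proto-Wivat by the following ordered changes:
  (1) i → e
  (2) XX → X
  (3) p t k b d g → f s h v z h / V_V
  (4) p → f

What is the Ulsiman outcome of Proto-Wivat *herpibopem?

Ulsiman: *herpibopem > herpebopem > herpevofem > herfevofem  (by vowel merger, intervocalic lenition, unconditioned shift)

herfevofem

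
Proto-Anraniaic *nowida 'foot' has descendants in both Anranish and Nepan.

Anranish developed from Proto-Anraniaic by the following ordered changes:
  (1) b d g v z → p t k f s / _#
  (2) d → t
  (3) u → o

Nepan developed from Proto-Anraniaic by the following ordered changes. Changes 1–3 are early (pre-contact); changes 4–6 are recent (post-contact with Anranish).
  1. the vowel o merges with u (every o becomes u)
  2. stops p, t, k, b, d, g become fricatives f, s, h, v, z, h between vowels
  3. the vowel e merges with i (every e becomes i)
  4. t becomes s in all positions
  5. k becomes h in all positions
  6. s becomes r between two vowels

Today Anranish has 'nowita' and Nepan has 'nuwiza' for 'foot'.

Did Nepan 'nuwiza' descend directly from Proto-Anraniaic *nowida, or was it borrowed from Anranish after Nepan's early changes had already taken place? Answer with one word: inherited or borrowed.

If inherited, *nowida would pass through all of Nepan's changes:
Nepan: start from *nowida.
  rule 1 (vowel merger): nowida → nuwida
  rule 2 (intervocalic lenition): nuwida → nuwiza
  rule 3: no change — nuwiza
  rule 4: no change — nuwiza
  rule 5: no change — nuwiza
  rule 6: no change — nuwiza
  ⇒ Nepan nuwiza
If borrowed from Anranish 'nowita' after the early changes, it would undergo only the recent ones:
  rule 4 (unconditioned shift): nowita → nowisa
  rule 5 (unconditioned shift): no change (nowisa)
  rule 6 (rhotacism): nowisa → nowira
  ⇒ as a loan: nowira
Nepan 'nuwiza' matches the inherited outcome exactly, so it is an inherited cognate, not a loan.

inherited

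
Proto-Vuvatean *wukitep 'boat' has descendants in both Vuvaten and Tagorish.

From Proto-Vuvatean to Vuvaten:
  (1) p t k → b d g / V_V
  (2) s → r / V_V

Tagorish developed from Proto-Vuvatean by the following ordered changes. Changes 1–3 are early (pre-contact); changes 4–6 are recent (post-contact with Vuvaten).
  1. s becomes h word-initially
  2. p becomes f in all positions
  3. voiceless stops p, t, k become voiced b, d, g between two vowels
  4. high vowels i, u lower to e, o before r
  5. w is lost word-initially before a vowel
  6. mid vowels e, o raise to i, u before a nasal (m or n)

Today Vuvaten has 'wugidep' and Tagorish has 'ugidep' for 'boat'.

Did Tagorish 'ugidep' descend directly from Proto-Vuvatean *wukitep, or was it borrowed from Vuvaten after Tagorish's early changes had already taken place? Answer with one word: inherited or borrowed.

If inherited, *wukitep would pass through all of Tagorish's changes:
Tagorish: *wukitep > wukitef > wugidef > ugidef  (by unconditioned shift, intervocalic voicing, glide loss)
If borrowed from Vuvaten 'wugidep' after the early changes, it would undergo only the recent ones:
  rule 4 (pre-rhotic lowering): no change (wugidep)
  rule 5 (glide loss): wugidep → ugidep
  rule 6 (pre-nasal raising): no change (ugidep)
  ⇒ as a loan: ugidep
Tagorish 'ugidep' matches the loan outcome 'ugidep', not the inherited 'ugidef' — it skipped the early Tagorish changes, so it was borrowed from Vuvaten.

borrowed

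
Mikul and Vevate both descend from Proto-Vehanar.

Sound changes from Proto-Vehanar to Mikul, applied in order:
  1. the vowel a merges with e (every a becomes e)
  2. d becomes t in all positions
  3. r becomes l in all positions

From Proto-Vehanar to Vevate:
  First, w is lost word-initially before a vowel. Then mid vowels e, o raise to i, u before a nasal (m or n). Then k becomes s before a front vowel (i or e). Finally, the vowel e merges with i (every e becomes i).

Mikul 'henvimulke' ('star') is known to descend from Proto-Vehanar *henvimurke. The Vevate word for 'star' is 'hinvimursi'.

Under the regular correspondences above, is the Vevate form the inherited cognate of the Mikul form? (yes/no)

yes

Derive the expected Vevate reflex of *henvimurke:
Vevate: *henvimurke
  henvimurke (rule 1 does not apply)
  henvimurke → hinvimurke   [pre-nasal raising]
  hinvimurke → hinvimurse   [palatalisation]
  hinvimurse → hinvimursi   [vowel merger]
  giving Vevate hinvimursi.
Vevate 'hinvimursi' matches the regular reflex exactly, so the pair is cognate.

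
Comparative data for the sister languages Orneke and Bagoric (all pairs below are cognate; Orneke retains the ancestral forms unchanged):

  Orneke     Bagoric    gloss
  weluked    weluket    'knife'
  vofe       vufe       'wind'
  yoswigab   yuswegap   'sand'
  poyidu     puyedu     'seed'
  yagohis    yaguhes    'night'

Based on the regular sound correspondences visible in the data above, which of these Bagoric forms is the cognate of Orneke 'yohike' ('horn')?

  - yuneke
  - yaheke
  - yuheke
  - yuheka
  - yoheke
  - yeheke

yuheke

yoswigab ~ yuswegap, poyidu ~ puyedu — Orneke o corresponds to Bagoric u after a consonant, before a consonant other than r, m, n, p, b, f, v.
yoswigab ~ yuswegap, poyidu ~ puyedu — Orneke i corresponds to Bagoric e after a consonant, before a consonant other than r, m, n, p, b, f, v.
Applying these to Orneke 'yohike':
  yohike → yuhike   (o→u after a consonant, before a consonant other than r, m, n, p, b, f, v)
  yuhike → yuheke   (i→e after a consonant, before a consonant other than r, m, n, p, b, f, v)
So the Bagoric cognate is 'yuheke'.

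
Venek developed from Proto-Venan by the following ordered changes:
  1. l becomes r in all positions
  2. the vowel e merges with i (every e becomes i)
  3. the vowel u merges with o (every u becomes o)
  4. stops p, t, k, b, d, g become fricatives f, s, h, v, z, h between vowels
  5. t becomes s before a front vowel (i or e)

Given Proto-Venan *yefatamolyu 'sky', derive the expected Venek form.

yifasamoryo

Venek: start from *yefatamolyu.
  rule 1 (unconditioned shift): yefatamolyu → yefatamoryu
  rule 2 (vowel merger): yefatamoryu → yifatamoryu
  rule 3 (vowel merger): yifatamoryu → yifatamoryo
  rule 4 (intervocalic lenition): yifatamoryo → yifasamoryo
  rule 5: no change — yifasamoryo
  ⇒ Venek yifasamoryo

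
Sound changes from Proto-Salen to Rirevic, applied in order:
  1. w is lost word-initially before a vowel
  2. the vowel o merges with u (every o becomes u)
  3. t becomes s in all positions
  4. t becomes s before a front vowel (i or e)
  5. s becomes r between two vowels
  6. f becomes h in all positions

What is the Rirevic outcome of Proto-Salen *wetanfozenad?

eranhuzenad

Rirevic: *wetanfozenad
  wetanfozenad → etanfozenad   [glide loss]
  etanfozenad → etanfuzenad   [vowel merger]
  etanfuzenad → esanfuzenad   [unconditioned shift]
  esanfuzenad (rule 4 does not apply)
  esanfuzenad → eranfuzenad   [rhotacism]
  eranfuzenad → eranhuzenad   [unconditioned shift]
  giving Rirevic eranhuzenad.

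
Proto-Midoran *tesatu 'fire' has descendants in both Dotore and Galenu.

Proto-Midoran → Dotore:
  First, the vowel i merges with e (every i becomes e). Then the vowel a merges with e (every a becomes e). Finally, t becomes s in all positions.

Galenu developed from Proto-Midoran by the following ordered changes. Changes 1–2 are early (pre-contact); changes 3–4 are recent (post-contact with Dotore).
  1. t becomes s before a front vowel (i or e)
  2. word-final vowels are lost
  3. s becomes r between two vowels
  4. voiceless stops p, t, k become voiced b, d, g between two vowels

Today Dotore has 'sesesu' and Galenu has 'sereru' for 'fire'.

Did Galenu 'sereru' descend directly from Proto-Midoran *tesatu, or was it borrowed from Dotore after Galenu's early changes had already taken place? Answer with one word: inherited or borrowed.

If inherited, *tesatu would pass through all of Galenu's changes:
Galenu: start from *tesatu.
  rule 1 (palatalisation): tesatu → sesatu
  rule 2 (apocope): sesatu → sesat
  rule 3 (rhotacism): sesat → serat
  rule 4: no change — serat
  ⇒ Galenu serat
If borrowed from Dotore 'sesesu' after the early changes, it would undergo only the recent ones:
  rule 3 (rhotacism): sesesu → sereru
  rule 4 (intervocalic voicing): no change (sereru)
  ⇒ as a loan: sereru
Galenu 'sereru' matches the loan outcome 'sereru', not the inherited 'serat' — it skipped the early Galenu changes, so it was borrowed from Dotore.

borrowed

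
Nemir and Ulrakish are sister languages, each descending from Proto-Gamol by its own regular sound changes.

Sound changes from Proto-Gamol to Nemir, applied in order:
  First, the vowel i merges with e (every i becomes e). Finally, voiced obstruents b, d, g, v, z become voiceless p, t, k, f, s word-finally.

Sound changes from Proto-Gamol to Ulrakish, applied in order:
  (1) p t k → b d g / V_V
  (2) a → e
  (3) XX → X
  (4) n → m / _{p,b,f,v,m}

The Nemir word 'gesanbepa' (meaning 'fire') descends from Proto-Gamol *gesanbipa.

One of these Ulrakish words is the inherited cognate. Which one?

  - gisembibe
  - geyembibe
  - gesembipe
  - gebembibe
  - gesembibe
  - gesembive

gesembibe

Ulrakish: *gesanbipa
  gesanbipa → gesanbiba   [intervocalic voicing]
  gesanbiba → gesenbibe   [vowel merger]
  gesenbibe (rule 3 does not apply)
  gesenbibe → gesembibe   [nasal place assimilation]
  giving Ulrakish gesembibe.
Among the options, 'gesembibe' alone shows every Ulrakish change applied in order.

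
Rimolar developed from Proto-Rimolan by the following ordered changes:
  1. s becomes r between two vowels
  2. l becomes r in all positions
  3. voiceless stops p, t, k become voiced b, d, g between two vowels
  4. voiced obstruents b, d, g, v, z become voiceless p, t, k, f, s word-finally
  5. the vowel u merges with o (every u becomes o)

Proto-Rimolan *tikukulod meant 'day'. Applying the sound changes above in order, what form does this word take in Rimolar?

tigogorot

Rimolar: *tikukulod
  tikukulod (rule 1 does not apply)
  tikukulod → tikukurod   [unconditioned shift]
  tikukurod → tigugurod   [intervocalic voicing]
  tigugurod → tigugurot   [final devoicing]
  tigugurot → tigogorot   [vowel merger]
  giving Rimolar tigogorot.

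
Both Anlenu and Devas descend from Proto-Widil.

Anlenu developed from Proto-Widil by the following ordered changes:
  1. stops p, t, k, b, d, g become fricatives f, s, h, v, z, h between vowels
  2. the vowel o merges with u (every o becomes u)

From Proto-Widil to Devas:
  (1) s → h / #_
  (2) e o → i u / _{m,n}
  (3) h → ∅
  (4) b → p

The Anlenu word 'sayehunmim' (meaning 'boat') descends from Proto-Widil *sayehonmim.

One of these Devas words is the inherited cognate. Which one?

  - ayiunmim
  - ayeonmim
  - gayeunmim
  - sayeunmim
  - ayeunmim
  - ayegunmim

Devas: *sayehonmim > hayehonmim > hayehunmim > ayeunmim  (by debuccalisation, pre-nasal raising, h-loss)
Only 'ayeunmim' matches the regular Devas development of *sayehonmim.

ayeunmim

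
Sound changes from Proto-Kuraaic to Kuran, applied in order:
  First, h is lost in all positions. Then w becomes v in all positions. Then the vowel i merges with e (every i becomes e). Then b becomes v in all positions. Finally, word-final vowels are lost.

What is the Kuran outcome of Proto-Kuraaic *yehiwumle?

Kuran: *yehiwumle > yeiwumle > yeivumle > yeevumle > yeevuml  (by h-loss, unconditioned shift, vowel merger, apocope)

yeevuml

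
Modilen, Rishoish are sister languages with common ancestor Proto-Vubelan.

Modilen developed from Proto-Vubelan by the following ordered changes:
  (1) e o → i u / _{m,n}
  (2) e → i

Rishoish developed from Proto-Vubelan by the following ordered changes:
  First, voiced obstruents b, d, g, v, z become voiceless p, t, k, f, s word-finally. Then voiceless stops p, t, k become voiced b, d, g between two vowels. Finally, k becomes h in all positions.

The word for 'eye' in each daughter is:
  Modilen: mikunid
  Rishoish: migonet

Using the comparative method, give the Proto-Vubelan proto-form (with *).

Position 7: Modilen has d, Rishoish has t. Modilen preserves d here (none of its changes turn any other segment into d), so the proto-segment is *d.
Position 4: Modilen has u, Rishoish has o. Rishoish preserves o here (none of its changes turn any other segment into o), so the proto-segment is *o.
Position 3: Modilen has k, Rishoish has g. Modilen preserves k here (none of its changes turn any other segment into k), so the proto-segment is *k.
This points to *mikoned. Verify forward in each daughter:
Modilen: *mikoned > mikuned > mikunid  (by pre-nasal raising, vowel merger)
Rishoish: start from *mikoned.
  rule 1 (final devoicing): mikoned → mikonet
  rule 2 (intervocalic voicing): mikonet → migonet
  rule 3: no change — migonet
  ⇒ Rishoish migonet
No other proto-form is consistent with every reflex, so the reconstruction is *mikoned.

*mikoned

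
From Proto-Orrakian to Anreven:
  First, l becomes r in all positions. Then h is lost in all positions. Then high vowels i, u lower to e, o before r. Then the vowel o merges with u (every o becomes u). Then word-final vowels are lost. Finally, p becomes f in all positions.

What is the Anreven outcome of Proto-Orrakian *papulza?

fafurz

Anreven: start from *papulza.
  rule 1 (unconditioned shift): papulza → papurza
  rule 2: no change — papurza
  rule 3 (pre-rhotic lowering): papurza → paporza
  rule 4 (vowel merger): paporza → papurza
  rule 5 (apocope): papurza → papurz
  rule 6 (unconditioned shift): papurz → fafurz
  ⇒ Anreven fafurz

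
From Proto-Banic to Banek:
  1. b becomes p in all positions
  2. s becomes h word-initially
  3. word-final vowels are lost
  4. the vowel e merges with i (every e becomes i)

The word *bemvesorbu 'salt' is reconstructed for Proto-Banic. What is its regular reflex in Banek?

Banek: *bemvesorbu > pemvesorpu > pemvesorp > pimvisorp  (by unconditioned shift, apocope, vowel merger)

pimvisorp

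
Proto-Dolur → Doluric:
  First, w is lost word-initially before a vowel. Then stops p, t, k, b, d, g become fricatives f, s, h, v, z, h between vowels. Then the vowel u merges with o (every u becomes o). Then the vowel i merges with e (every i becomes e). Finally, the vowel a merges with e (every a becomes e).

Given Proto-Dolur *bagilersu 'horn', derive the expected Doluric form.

behelerso

Doluric: start from *bagilersu.
  rule 1: no change — bagilersu
  rule 2 (intervocalic lenition): bagilersu → bahilersu
  rule 3 (vowel merger): bahilersu → bahilerso
  rule 4 (vowel merger): bahilerso → bahelerso
  rule 5 (vowel merger): bahelerso → behelerso
  ⇒ Doluric behelerso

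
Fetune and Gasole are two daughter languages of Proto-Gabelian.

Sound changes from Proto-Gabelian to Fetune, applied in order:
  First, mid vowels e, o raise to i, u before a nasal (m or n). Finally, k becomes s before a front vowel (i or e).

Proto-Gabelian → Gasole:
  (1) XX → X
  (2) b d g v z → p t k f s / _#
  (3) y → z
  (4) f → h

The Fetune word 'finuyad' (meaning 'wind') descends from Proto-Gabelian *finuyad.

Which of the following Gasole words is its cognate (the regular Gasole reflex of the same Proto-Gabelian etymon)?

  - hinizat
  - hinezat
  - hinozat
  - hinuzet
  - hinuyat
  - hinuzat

hinuzat

Gasole: *finuyad > finuyat > finuzat > hinuzat  (by final devoicing, unconditioned shift, unconditioned shift)
Among the options, 'hinuzat' alone shows every Gasole change applied in order.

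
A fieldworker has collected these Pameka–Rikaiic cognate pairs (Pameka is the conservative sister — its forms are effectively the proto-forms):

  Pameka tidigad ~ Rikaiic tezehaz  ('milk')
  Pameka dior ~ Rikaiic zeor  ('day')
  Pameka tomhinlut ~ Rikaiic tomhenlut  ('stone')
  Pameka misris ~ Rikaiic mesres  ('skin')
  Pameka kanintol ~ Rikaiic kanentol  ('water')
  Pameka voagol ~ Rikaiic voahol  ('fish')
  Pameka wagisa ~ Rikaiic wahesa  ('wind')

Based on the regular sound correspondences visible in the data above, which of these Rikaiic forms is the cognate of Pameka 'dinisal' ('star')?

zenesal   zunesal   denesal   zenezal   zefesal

dior ~ zeor — Pameka d corresponds to Rikaiic z word-initially before a front vowel.
tomhinlut ~ tomhenlut, kanintol ~ kanentol — Pameka i corresponds to Rikaiic e after a consonant, before a nasal.
tidigad ~ tezehaz, misris ~ mesres — Pameka i corresponds to Rikaiic e after a consonant, before a consonant other than r, m, n, p, b, f, v.
Applying these to Pameka 'dinisal':
  dinisal → zinisal   (d→z word-initially before a front vowel)
  zinisal → zenisal   (i→e after a consonant, before a nasal)
  zenisal → zenesal   (i→e after a consonant, before a consonant other than r, m, n, p, b, f, v)
So the Rikaiic cognate is 'zenesal'.

zenesal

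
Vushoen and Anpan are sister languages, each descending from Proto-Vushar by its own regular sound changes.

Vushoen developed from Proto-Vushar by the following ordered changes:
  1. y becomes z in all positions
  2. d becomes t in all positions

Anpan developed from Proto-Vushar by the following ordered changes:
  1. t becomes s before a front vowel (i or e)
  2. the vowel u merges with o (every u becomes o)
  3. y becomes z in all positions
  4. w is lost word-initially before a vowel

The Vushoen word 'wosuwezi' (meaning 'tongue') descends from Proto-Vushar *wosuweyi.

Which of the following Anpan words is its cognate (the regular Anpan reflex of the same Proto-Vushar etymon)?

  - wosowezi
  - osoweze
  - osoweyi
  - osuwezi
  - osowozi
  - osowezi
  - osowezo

Anpan: *wosuweyi
  wosuweyi (rule 1 does not apply)
  wosuweyi → wosoweyi   [vowel merger]
  wosoweyi → wosowezi   [unconditioned shift]
  wosowezi → osowezi   [glide loss]
  giving Anpan osowezi.
Among the options, 'osowezi' alone shows every Anpan change applied in order.

osowezi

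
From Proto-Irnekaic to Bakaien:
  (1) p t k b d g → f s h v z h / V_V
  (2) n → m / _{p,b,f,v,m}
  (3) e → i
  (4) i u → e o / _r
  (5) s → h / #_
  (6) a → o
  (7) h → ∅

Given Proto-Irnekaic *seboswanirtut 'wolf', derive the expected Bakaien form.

ivoswonertut

Bakaien: *seboswanirtut
  seboswanirtut → sevoswanirtut   [intervocalic lenition]
  sevoswanirtut (rule 2 does not apply)
  sevoswanirtut → sivoswanirtut   [vowel merger]
  sivoswanirtut → sivoswanertut   [pre-rhotic lowering]
  sivoswanertut → hivoswanertut   [debuccalisation]
  hivoswanertut → hivoswonertut   [vowel merger]
  hivoswonertut → ivoswonertut   [h-loss]
  giving Bakaien ivoswonertut.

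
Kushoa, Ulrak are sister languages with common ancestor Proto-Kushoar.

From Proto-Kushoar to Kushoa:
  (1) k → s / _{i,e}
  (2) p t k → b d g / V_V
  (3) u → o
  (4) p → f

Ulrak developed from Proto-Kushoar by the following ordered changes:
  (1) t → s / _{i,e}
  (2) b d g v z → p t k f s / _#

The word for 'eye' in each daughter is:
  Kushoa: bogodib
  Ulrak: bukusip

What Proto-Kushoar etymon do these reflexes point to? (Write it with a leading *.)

Position 5: Kushoa has d, Ulrak has s. Taking the neighbouring segments as reconstructed: Kushoa d could go back to *t or *d; Ulrak s could go back to *t or *s — the one source consistent with every daughter is *t.
Position 7: Kushoa has b, Ulrak has p. Taking the neighbouring segments as reconstructed: Kushoa b can only go back to *b; Ulrak p could go back to *p or *b — the one source consistent with every daughter is *b.
Position 3: Kushoa has g, Ulrak has k. Taking the neighbouring segments as reconstructed: Kushoa g could go back to *k or *g; Ulrak k can only go back to *k — the one source consistent with every daughter is *k.
This points to *bukutib. Verify forward in each daughter:
Kushoa: start from *bukutib.
  rule 1: no change — bukutib
  rule 2 (intervocalic voicing): bukutib → bugudib
  rule 3 (vowel merger): bugudib → bogodib
  rule 4: no change — bogodib
  ⇒ Kushoa bogodib
Ulrak: *bukutib > bukusib > bukusip  (by palatalisation, final devoicing)
No other proto-form is consistent with every reflex, so the reconstruction is *bukutib.

*bukutib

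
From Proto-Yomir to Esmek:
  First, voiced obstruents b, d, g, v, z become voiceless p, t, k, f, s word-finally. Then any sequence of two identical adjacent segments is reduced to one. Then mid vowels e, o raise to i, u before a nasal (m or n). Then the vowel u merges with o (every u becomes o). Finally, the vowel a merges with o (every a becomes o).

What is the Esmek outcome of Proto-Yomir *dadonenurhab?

Esmek: start from *dadonenurhab.
  rule 1 (final devoicing): dadonenurhab → dadonenurhap
  rule 2: no change — dadonenurhap
  rule 3 (pre-nasal raising): dadonenurhap → daduninurhap
  rule 4 (vowel merger): daduninurhap → dadoninorhap
  rule 5 (vowel merger): dadoninorhap → dodoninorhop
  ⇒ Esmek dodoninorhop

dodoninorhop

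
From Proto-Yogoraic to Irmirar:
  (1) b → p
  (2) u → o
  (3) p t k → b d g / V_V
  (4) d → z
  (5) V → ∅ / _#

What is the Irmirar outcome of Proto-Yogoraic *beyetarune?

peyezaron

Irmirar: *beyetarune
  beyetarune → peyetarune   [unconditioned shift]
  peyetarune → peyetarone   [vowel merger]
  peyetarone → peyedarone   [intervocalic voicing]
  peyedarone → peyezarone   [unconditioned shift]
  peyezarone → peyezaron   [apocope]
  giving Irmirar peyezaron.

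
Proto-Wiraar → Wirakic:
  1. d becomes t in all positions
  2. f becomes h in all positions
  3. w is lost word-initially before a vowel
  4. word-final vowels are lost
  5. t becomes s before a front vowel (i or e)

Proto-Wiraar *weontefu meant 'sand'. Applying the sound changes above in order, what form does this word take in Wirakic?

Wirakic: *weontefu > weontehu > eontehu > eonteh > eonseh  (by unconditioned shift, glide loss, apocope, palatalisation)

eonseh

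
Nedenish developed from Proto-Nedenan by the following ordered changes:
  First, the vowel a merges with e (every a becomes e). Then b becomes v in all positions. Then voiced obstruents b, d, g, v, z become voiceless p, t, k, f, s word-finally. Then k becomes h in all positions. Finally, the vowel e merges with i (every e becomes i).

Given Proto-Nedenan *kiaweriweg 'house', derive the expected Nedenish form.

Nedenish: *kiaweriweg > kieweriweg > kieweriwek > hieweriweh > hiiwiriwih  (by vowel merger, final devoicing, unconditioned shift, vowel merger)

hiiwiriwih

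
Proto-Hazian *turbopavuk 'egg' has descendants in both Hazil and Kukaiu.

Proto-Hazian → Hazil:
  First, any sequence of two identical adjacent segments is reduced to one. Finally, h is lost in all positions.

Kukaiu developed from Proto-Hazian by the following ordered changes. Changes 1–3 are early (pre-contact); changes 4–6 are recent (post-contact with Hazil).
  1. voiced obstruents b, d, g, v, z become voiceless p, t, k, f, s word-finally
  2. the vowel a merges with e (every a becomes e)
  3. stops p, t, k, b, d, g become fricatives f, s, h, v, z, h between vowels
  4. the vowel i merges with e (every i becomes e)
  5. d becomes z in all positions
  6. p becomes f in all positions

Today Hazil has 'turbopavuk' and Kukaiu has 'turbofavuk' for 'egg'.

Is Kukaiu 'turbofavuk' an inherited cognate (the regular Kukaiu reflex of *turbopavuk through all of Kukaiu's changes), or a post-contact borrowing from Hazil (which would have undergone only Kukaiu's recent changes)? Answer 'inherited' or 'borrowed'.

borrowed

If inherited, *turbopavuk would pass through all of Kukaiu's changes:
Kukaiu: *turbopavuk
  turbopavuk (rule 1 does not apply)
  turbopavuk → turbopevuk   [vowel merger]
  turbopevuk → turbofevuk   [intervocalic lenition]
  turbofevuk (rule 4 does not apply)
  turbofevuk (rule 5 does not apply)
  turbofevuk (rule 6 does not apply)
  giving Kukaiu turbofevuk.
If borrowed from Hazil 'turbopavuk' after the early changes, it would undergo only the recent ones:
  rule 4 (vowel merger): no change (turbopavuk)
  rule 5 (unconditioned shift): no change (turbopavuk)
  rule 6 (unconditioned shift): turbopavuk → turbofavuk
  ⇒ as a loan: turbofavuk
Kukaiu 'turbofavuk' matches the loan outcome 'turbofavuk', not the inherited 'turbofevuk' — it skipped the early Kukaiu changes, so it was borrowed from Hazil.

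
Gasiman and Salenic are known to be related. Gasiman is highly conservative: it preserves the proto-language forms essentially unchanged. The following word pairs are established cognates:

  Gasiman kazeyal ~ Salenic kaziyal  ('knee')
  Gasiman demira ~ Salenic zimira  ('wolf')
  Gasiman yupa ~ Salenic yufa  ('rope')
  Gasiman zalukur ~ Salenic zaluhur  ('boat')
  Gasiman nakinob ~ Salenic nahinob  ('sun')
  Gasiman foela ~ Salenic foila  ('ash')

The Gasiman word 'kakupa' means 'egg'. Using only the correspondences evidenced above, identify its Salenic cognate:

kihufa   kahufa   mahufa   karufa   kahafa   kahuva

kahufa

zalukur ~ zaluhur — Gasiman k corresponds to Salenic h between vowels (before a back vowel).
yupa ~ yufa — Gasiman p corresponds to Salenic f between vowels (before a back vowel).
Applying these to Gasiman 'kakupa':
  kakupa → kahupa   (k→h between vowels (before a back vowel))
  kahupa → kahufa   (p→f between vowels (before a back vowel))
So the Salenic cognate is 'kahufa'.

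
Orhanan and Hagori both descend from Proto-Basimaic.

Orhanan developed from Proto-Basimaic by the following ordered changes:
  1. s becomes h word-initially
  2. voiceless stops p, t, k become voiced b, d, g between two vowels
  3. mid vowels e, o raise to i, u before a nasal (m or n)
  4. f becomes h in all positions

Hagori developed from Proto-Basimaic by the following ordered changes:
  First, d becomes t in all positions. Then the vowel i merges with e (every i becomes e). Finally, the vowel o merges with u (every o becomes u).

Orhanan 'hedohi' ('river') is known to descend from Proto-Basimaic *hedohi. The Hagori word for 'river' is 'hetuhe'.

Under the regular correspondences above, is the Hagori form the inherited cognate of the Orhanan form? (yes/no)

yes

Derive the expected Hagori reflex of *hedohi:
Hagori: start from *hedohi.
  rule 1 (unconditioned shift): hedohi → hetohi
  rule 2 (vowel merger): hetohi → hetohe
  rule 3 (vowel merger): hetohe → hetuhe
  ⇒ Hagori hetuhe
Hagori 'hetuhe' matches the regular reflex exactly, so the pair is cognate.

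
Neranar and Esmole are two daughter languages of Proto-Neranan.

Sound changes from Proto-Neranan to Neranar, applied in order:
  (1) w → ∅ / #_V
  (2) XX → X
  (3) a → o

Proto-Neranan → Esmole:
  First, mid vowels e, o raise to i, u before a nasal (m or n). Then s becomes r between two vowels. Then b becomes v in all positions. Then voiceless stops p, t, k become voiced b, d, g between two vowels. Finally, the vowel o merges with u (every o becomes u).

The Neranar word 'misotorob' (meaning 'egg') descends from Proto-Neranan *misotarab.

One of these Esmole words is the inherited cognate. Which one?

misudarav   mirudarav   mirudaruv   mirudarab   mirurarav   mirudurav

Esmole: *misotarab > mirotarab > mirotarav > mirodarav > mirudarav  (by rhotacism, unconditioned shift, intervocalic voicing, vowel merger)
Among the options, 'mirudarav' alone shows every Esmole change applied in order.

mirudarav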